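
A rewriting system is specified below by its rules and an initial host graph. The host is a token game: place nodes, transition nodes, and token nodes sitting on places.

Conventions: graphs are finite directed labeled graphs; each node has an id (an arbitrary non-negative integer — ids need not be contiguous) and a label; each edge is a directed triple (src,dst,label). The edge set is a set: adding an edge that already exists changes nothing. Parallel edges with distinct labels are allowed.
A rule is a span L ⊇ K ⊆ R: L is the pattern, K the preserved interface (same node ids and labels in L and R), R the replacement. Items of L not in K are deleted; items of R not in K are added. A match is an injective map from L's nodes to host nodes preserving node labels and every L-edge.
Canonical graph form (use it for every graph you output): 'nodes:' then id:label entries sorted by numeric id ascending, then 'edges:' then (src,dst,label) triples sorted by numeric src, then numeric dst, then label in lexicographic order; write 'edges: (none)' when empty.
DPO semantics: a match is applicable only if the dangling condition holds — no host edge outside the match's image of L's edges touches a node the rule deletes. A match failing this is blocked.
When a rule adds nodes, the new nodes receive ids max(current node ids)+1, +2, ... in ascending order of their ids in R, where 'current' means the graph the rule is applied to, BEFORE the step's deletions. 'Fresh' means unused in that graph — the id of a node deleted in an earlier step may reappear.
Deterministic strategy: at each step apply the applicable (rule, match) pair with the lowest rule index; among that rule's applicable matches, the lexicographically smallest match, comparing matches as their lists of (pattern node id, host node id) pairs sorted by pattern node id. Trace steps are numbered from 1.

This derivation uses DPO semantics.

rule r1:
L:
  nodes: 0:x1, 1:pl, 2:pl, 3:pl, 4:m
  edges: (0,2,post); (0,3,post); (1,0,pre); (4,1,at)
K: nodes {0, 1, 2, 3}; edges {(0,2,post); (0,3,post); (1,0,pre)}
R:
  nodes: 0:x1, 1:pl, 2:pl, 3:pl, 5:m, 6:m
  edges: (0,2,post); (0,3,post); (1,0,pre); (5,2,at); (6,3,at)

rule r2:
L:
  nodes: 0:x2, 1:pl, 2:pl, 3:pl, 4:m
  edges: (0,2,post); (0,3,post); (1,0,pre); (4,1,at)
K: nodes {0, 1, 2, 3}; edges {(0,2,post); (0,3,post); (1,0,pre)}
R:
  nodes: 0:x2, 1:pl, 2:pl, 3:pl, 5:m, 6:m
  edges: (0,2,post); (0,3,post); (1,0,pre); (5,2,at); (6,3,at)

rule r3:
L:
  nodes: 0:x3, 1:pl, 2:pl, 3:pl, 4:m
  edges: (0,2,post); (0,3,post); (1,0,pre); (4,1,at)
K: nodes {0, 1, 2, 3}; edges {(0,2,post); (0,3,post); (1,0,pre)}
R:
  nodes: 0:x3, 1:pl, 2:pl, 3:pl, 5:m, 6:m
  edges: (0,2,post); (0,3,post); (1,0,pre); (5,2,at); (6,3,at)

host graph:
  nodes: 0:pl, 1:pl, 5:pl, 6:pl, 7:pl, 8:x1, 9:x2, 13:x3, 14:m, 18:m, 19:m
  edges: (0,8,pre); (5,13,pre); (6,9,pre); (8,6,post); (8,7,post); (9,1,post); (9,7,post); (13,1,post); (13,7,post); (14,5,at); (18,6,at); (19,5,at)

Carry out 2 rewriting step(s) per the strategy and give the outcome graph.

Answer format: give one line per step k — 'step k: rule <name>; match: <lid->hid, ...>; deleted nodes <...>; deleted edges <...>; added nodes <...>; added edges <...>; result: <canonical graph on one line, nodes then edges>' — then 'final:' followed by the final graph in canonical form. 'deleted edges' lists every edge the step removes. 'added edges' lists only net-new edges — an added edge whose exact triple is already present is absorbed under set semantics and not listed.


step 1: rule r2; match: 0->9, 1->6, 2->1, 3->7, 4->18; deleted nodes 18; deleted edges (18,6,at); added nodes 20, 21; added edges (20,1,at); (21,7,at); result: nodes: 0:pl, 1:pl, 5:pl, 6:pl, 7:pl, 8:x1, 9:x2, 13:x3, 14:m, 19:m, 20:m, 21:m edges: (0,8,pre); (5,13,pre); (6,9,pre); (8,6,post); (8,7,post); (9,1,post); (9,7,post); (13,1,post); (13,7,post); (14,5,at); (19,5,at); (20,1,at); (21,7,at)
step 2: rule r3; match: 0->13, 1->5, 2->1, 3->7, 4->14; deleted nodes 14; deleted edges (14,5,at); added nodes 22, 23; added edges (22,1,at); (23,7,at); result: nodes: 0:pl, 1:pl, 5:pl, 6:pl, 7:pl, 8:x1, 9:x2, 13:x3, 19:m, 20:m, 21:m, 22:m, 23:m edges: (0,8,pre); (5,13,pre); (6,9,pre); (8,6,post); (8,7,post); (9,1,post); (9,7,post); (13,1,post); (13,7,post); (19,5,at); (20,1,at); (21,7,at); (22,1,at); (23,7,at)
final:
nodes: 0:pl, 1:pl, 5:pl, 6:pl, 7:pl, 8:x1, 9:x2, 13:x3, 19:m, 20:m, 21:m, 22:m, 23:m
edges: (0,8,pre); (5,13,pre); (6,9,pre); (8,6,post); (8,7,post); (9,1,post); (9,7,post); (13,1,post); (13,7,post); (19,5,at); (20,1,at); (21,7,at); (22,1,at); (23,7,at)


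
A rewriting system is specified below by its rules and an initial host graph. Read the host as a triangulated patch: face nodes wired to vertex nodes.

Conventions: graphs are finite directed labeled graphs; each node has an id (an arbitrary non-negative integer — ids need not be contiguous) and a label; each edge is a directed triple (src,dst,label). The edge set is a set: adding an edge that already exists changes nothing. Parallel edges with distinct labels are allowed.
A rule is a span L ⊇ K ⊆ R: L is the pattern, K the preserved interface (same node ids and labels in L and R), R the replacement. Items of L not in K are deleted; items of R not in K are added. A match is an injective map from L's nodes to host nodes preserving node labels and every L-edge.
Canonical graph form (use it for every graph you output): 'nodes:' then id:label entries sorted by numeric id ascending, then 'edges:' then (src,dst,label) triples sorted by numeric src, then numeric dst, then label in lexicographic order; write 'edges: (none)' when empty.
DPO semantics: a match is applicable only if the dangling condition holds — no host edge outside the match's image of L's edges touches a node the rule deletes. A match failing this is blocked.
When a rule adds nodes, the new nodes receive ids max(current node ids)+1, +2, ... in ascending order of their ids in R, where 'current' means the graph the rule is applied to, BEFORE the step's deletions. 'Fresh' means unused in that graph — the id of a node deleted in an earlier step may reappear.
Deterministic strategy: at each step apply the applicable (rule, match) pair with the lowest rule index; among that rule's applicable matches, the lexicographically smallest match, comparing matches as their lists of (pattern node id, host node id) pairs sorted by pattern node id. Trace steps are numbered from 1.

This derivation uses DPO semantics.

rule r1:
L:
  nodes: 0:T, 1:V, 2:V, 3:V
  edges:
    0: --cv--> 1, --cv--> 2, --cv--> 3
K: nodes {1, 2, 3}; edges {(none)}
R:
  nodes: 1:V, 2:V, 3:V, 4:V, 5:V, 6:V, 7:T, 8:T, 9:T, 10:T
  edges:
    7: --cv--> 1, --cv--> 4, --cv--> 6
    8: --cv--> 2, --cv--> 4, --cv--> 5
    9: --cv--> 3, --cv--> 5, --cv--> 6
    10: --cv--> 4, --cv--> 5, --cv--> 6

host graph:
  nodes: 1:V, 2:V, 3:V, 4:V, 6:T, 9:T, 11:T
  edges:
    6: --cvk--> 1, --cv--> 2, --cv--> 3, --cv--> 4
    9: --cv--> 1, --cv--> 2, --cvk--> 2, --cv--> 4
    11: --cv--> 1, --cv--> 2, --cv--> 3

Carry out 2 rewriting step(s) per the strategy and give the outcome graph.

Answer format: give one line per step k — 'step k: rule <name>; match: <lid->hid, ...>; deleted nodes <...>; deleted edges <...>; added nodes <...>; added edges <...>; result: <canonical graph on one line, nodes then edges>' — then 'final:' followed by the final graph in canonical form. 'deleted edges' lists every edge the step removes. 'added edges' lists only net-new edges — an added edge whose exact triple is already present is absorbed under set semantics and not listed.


step 1: rule r1; match: 0->11, 1->1, 2->2, 3->3; deleted nodes 11; deleted edges (11,1,cv); (11,2,cv); (11,3,cv); added nodes 12, 13, 14, 15, 16, 17, 18; added edges (15,1,cv); (15,12,cv); (15,14,cv); (16,2,cv); (16,12,cv); (16,13,cv); (17,3,cv); (17,13,cv); (17,14,cv); (18,12,cv); (18,13,cv); (18,14,cv); result: nodes: 1:V, 2:V, 3:V, 4:V, 6:T, 9:T, 12:V, 13:V, 14:V, 15:T, 16:T, 17:T, 18:T edges: (6,1,cvk); (6,2,cv); (6,3,cv); (6,4,cv); (9,1,cv); (9,2,cv); (9,2,cvk); (9,4,cv); (15,1,cv); (15,12,cv); (15,14,cv); (16,2,cv); (16,12,cv); (16,13,cv); (17,3,cv); (17,13,cv); (17,14,cv); (18,12,cv); (18,13,cv); (18,14,cv)
step 2: rule r1; match: 0->15, 1->1, 2->12, 3->14; deleted nodes 15; deleted edges (15,1,cv); (15,12,cv); (15,14,cv); added nodes 19, 20, 21, 22, 23, 24, 25; added edges (22,1,cv); (22,19,cv); (22,21,cv); (23,12,cv); (23,19,cv); (23,20,cv); (24,14,cv); (24,20,cv); (24,21,cv); (25,19,cv); (25,20,cv); (25,21,cv); result: nodes: 1:V, 2:V, 3:V, 4:V, 6:T, 9:T, 12:V, 13:V, 14:V, 16:T, 17:T, 18:T, 19:V, 20:V, 21:V, 22:T, 23:T, 24:T, 25:T edges: (6,1,cvk); (6,2,cv); (6,3,cv); (6,4,cv); (9,1,cv); (9,2,cv); (9,2,cvk); (9,4,cv); (16,2,cv); (16,12,cv); (16,13,cv); (17,3,cv); (17,13,cv); (17,14,cv); (18,12,cv); (18,13,cv); (18,14,cv); (22,1,cv); (22,19,cv); (22,21,cv); (23,12,cv); (23,19,cv); (23,20,cv); (24,14,cv); (24,20,cv); (24,21,cv); (25,19,cv); (25,20,cv); (25,21,cv)
final:
nodes: 1:V, 2:V, 3:V, 4:V, 6:T, 9:T, 12:V, 13:V, 14:V, 16:T, 17:T, 18:T, 19:V, 20:V, 21:V, 22:T, 23:T, 24:T, 25:T
edges: (6,1,cvk); (6,2,cv); (6,3,cv); (6,4,cv); (9,1,cv); (9,2,cv); (9,2,cvk); (9,4,cv); (16,2,cv); (16,12,cv); (16,13,cv); (17,3,cv); (17,13,cv); (17,14,cv); (18,12,cv); (18,13,cv); (18,14,cv); (22,1,cv); (22,19,cv); (22,21,cv); (23,12,cv); (23,19,cv); (23,20,cv); (24,14,cv); (24,20,cv); (24,21,cv); (25,19,cv); (25,20,cv); (25,21,cv)


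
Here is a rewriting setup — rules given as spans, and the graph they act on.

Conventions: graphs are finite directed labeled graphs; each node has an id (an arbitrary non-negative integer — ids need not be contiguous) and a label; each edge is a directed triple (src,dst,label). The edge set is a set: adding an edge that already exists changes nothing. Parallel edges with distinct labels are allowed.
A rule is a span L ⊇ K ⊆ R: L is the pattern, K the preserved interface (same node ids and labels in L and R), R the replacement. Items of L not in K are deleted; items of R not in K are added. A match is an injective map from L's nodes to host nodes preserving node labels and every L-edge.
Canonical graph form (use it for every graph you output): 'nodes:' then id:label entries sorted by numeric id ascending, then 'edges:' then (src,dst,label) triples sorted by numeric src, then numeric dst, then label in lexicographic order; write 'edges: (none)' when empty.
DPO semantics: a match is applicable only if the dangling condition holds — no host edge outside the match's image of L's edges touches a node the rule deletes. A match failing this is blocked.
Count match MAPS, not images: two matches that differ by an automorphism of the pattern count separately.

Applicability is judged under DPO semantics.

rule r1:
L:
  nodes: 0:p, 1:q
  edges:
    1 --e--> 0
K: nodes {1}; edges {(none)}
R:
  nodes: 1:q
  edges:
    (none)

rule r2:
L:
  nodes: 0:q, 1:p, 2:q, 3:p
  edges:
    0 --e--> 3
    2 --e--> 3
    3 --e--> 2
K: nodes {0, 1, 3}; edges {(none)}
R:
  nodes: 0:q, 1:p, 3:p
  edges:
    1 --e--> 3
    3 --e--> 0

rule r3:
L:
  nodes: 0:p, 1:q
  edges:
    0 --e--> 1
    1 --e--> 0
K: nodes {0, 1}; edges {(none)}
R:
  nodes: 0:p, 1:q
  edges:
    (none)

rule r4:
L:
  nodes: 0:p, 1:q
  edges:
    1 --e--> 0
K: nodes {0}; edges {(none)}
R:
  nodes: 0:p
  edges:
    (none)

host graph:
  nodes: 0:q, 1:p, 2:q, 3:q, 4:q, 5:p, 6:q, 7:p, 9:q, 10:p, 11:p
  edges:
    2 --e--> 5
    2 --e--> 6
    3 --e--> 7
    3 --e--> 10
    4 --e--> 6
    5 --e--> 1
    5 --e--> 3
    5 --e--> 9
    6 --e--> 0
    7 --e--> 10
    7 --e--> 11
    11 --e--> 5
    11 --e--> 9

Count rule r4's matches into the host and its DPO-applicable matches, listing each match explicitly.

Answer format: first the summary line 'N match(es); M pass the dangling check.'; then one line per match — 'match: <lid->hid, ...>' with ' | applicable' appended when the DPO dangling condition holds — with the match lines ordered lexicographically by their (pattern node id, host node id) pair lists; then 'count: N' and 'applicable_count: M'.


3 match(es); 0 pass the dangling check.
match: 0->5, 1->2
match: 0->7, 1->3
match: 0->10, 1->3
count: 3
applicable_count: 0


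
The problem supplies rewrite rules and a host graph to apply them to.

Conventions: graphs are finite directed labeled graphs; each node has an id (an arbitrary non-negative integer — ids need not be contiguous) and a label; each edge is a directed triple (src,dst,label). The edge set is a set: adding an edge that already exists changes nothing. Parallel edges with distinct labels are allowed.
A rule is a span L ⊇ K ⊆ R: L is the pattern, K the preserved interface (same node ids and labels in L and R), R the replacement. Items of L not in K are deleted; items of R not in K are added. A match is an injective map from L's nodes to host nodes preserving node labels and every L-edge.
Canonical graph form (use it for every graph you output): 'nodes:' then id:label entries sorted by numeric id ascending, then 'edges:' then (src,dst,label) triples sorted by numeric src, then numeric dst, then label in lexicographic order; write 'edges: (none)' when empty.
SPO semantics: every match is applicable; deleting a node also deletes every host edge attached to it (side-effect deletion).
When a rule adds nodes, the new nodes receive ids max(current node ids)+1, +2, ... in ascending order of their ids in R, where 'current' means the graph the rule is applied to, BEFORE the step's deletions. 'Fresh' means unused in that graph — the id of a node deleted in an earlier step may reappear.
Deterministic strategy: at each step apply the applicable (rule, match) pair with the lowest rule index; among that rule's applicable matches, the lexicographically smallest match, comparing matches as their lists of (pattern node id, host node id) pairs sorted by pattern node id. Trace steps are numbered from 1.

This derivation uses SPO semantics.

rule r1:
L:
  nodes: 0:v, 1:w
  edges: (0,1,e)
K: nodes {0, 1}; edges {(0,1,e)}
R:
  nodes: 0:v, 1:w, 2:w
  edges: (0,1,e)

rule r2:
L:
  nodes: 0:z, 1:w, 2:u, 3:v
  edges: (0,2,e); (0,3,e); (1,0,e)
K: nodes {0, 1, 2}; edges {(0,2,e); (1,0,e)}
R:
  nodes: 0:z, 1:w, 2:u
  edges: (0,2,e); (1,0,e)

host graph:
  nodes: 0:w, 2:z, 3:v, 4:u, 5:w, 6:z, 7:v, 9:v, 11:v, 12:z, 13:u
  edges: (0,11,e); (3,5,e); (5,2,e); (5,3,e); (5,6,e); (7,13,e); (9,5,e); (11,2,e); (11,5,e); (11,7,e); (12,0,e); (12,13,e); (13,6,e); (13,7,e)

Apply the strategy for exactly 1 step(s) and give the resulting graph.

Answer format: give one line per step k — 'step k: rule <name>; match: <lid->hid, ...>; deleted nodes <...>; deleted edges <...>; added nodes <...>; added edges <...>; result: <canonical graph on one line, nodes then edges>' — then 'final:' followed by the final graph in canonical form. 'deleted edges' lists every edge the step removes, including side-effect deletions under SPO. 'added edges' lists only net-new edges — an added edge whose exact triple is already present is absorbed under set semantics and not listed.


step 1: rule r1; match: 0->3, 1->5; deleted nodes (none); deleted edges (none); added nodes 14; added edges (none); result: nodes: 0:w, 2:z, 3:v, 4:u, 5:w, 6:z, 7:v, 9:v, 11:v, 12:z, 13:u, 14:w edges: (0,11,e); (3,5,e); (5,2,e); (5,3,e); (5,6,e); (7,13,e); (9,5,e); (11,2,e); (11,5,e); (11,7,e); (12,0,e); (12,13,e); (13,6,e); (13,7,e)
final:
nodes: 0:w, 2:z, 3:v, 4:u, 5:w, 6:z, 7:v, 9:v, 11:v, 12:z, 13:u, 14:w
edges: (0,11,e); (3,5,e); (5,2,e); (5,3,e); (5,6,e); (7,13,e); (9,5,e); (11,2,e); (11,5,e); (11,7,e); (12,0,e); (12,13,e); (13,6,e); (13,7,e)


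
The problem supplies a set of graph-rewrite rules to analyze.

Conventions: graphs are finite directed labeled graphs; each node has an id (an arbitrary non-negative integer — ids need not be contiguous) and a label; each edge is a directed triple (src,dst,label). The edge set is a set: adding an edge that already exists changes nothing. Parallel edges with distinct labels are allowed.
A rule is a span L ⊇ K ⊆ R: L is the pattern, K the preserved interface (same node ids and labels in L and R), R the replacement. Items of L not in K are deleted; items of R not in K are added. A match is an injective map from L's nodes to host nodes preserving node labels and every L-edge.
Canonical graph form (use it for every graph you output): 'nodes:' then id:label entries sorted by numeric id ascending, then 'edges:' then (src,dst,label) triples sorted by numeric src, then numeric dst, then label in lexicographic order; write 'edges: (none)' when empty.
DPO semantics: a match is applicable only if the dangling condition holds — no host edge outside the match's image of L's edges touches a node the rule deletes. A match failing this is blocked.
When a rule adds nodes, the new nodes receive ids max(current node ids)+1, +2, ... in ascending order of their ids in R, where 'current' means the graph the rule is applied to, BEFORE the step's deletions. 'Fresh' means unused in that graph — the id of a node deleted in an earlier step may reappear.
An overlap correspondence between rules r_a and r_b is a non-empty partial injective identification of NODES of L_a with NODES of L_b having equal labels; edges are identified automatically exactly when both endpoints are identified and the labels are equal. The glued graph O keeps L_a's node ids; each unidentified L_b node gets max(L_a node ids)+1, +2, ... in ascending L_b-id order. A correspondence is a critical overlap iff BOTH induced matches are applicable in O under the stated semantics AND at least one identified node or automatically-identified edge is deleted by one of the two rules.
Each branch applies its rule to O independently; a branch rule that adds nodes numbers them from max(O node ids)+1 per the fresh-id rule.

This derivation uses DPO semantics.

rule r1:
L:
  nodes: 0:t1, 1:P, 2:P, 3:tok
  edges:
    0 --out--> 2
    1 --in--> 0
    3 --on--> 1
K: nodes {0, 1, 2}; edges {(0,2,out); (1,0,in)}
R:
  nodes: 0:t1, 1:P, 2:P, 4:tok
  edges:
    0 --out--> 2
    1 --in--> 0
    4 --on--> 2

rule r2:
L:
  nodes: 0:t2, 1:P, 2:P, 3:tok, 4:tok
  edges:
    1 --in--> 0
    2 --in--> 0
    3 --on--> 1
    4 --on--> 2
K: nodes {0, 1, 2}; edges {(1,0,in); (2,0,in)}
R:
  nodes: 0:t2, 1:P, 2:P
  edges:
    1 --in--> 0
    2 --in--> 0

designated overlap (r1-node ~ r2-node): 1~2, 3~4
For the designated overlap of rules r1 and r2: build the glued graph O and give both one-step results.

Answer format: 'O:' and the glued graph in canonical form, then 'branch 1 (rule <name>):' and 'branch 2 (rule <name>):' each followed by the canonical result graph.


O:
nodes: 0:t1, 1:P, 2:P, 3:tok, 4:t2, 5:P, 6:tok
edges: (0,2,out); (1,0,in); (1,4,in); (3,1,on); (5,4,in); (6,5,on)
branch 1 (rule r1):
nodes: 0:t1, 1:P, 2:P, 4:t2, 5:P, 6:tok, 7:tok
edges: (0,2,out); (1,0,in); (1,4,in); (5,4,in); (6,5,on); (7,2,on)
branch 2 (rule r2):
nodes: 0:t1, 1:P, 2:P, 4:t2, 5:P
edges: (0,2,out); (1,0,in); (1,4,in); (5,4,in)


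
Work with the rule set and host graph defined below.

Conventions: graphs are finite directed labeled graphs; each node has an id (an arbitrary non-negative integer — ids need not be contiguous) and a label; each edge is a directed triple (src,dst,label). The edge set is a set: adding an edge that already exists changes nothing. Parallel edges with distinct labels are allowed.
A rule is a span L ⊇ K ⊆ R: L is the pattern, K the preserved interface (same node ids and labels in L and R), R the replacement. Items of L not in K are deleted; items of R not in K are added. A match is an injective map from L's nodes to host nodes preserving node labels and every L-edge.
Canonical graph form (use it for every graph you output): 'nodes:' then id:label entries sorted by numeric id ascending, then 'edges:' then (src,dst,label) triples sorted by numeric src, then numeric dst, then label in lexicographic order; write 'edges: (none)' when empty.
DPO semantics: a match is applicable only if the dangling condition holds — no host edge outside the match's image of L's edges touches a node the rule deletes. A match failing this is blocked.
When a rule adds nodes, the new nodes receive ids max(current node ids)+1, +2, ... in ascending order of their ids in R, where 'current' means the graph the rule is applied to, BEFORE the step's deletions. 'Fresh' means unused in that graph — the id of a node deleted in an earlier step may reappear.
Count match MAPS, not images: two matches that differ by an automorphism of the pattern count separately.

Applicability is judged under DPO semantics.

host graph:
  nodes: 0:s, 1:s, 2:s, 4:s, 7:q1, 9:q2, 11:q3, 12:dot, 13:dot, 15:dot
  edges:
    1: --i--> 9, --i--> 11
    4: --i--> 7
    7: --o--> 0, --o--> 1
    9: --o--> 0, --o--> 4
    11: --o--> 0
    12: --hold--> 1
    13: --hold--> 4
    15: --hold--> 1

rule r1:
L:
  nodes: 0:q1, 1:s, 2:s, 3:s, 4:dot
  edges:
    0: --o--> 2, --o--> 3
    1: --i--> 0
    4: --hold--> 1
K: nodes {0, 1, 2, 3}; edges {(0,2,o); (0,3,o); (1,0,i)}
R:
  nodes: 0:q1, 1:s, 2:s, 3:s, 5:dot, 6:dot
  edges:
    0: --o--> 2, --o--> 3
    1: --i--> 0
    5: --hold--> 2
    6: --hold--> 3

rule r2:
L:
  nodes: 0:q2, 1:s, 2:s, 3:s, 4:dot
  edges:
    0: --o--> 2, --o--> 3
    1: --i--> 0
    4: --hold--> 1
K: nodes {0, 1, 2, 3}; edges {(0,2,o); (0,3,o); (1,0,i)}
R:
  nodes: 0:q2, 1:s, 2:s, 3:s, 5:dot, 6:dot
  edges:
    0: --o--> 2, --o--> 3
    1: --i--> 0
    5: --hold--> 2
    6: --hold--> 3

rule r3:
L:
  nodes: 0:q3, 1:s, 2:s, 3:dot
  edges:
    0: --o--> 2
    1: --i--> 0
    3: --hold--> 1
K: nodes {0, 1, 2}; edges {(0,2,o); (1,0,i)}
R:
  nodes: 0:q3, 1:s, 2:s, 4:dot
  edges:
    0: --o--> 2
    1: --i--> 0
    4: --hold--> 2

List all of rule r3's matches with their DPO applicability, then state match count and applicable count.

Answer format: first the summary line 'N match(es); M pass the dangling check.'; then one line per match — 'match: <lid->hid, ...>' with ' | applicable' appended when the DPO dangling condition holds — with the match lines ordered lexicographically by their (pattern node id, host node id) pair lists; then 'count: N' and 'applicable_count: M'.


2 match(es); 2 pass the dangling check.
match: 0->11, 1->1, 2->0, 3->12 | applicable
match: 0->11, 1->1, 2->0, 3->15 | applicable
count: 2
applicable_count: 2


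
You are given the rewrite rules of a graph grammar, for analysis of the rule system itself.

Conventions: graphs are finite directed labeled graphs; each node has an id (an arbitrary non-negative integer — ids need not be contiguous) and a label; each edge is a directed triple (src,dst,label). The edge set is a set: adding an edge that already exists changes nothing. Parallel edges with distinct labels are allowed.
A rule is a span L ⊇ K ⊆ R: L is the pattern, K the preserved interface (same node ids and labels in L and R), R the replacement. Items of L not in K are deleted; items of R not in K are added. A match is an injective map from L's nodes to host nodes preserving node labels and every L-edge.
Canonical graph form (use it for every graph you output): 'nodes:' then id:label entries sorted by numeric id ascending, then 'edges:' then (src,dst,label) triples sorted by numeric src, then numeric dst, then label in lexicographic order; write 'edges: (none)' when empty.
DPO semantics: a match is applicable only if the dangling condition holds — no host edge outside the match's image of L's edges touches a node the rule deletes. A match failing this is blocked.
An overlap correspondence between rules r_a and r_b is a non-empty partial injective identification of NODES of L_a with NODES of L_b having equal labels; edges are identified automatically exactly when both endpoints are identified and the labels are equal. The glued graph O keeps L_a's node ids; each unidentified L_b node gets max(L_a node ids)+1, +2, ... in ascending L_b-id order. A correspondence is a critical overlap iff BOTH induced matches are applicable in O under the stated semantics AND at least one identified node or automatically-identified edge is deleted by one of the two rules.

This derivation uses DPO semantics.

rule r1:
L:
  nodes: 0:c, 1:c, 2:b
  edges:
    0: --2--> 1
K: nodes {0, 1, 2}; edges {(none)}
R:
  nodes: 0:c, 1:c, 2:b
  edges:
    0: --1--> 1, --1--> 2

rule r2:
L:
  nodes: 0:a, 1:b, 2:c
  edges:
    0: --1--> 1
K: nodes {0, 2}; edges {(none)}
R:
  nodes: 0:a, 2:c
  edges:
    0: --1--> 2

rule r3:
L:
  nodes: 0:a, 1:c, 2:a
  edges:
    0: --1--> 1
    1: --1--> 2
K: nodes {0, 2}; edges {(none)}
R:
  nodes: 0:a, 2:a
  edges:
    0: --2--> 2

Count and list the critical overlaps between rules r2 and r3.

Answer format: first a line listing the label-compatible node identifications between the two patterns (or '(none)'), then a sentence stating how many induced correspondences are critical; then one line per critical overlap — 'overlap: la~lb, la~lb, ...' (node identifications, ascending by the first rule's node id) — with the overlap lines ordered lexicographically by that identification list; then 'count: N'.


label-compatible node identifications between L(r2) and L(r3): 0~0, 0~2, 2~1
3 of the induced correspondences are critical overlaps of r2 and r3.
overlap: 0~0, 2~1
overlap: 0~2, 2~1
overlap: 2~1
count: 3


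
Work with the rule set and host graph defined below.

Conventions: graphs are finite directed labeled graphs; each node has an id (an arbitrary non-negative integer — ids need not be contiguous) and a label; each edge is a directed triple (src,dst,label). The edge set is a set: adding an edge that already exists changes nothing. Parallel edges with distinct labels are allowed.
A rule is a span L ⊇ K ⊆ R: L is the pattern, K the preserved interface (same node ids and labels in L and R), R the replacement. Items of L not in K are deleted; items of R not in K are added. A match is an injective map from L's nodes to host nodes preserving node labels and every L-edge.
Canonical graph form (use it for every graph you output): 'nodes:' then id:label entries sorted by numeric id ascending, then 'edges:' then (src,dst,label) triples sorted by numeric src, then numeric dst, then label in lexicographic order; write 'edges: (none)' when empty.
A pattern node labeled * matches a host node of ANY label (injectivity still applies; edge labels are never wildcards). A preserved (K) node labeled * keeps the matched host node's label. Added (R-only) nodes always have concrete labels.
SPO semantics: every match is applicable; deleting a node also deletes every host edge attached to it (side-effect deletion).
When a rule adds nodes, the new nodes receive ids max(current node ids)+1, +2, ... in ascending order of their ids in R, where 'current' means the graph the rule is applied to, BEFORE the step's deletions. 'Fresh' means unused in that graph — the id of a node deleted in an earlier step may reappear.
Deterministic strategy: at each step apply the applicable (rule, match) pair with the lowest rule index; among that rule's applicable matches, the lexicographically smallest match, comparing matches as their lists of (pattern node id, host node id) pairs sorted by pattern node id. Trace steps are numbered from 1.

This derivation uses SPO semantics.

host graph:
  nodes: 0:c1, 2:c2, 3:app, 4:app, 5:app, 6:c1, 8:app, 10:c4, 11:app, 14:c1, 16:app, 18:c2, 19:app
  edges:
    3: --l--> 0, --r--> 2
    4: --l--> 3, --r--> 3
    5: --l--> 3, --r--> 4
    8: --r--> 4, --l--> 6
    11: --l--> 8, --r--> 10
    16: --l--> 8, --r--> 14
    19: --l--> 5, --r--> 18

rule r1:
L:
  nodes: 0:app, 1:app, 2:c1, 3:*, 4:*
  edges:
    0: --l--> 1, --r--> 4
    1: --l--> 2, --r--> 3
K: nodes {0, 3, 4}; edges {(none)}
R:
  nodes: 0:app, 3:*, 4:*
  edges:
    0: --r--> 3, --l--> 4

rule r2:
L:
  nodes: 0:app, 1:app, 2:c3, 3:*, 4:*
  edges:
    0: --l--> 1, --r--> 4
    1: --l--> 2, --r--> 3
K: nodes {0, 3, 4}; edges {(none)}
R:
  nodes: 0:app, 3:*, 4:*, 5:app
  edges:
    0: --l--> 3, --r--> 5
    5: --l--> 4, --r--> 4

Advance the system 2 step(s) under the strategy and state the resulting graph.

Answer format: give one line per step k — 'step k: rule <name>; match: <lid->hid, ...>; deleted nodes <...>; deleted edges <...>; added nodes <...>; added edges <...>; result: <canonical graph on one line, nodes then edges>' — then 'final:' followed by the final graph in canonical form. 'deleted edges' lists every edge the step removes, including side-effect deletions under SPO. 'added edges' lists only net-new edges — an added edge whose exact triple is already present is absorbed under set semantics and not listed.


step 1: rule r1; match: 0->5, 1->3, 2->0, 3->2, 4->4; deleted nodes 0, 3; deleted edges (3,0,l); (3,2,r); (4,3,l); (4,3,r); (5,3,l); (5,4,r); added nodes (none); added edges (5,2,r); (5,4,l); result: nodes: 2:c2, 4:app, 5:app, 6:c1, 8:app, 10:c4, 11:app, 14:c1, 16:app, 18:c2, 19:app edges: (5,2,r); (5,4,l); (8,4,r); (8,6,l); (11,8,l); (11,10,r); (16,8,l); (16,14,r); (19,5,l); (19,18,r)
step 2: rule r1; match: 0->11, 1->8, 2->6, 3->4, 4->10; deleted nodes 6, 8; deleted edges (8,4,r); (8,6,l); (11,8,l); (11,10,r); (16,8,l); added nodes (none); added edges (11,4,r); (11,10,l); result: nodes: 2:c2, 4:app, 5:app, 10:c4, 11:app, 14:c1, 16:app, 18:c2, 19:app edges: (5,2,r); (5,4,l); (11,4,r); (11,10,l); (16,14,r); (19,5,l); (19,18,r)
final:
nodes: 2:c2, 4:app, 5:app, 10:c4, 11:app, 14:c1, 16:app, 18:c2, 19:app
edges: (5,2,r); (5,4,l); (11,4,r); (11,10,l); (16,14,r); (19,5,l); (19,18,r)


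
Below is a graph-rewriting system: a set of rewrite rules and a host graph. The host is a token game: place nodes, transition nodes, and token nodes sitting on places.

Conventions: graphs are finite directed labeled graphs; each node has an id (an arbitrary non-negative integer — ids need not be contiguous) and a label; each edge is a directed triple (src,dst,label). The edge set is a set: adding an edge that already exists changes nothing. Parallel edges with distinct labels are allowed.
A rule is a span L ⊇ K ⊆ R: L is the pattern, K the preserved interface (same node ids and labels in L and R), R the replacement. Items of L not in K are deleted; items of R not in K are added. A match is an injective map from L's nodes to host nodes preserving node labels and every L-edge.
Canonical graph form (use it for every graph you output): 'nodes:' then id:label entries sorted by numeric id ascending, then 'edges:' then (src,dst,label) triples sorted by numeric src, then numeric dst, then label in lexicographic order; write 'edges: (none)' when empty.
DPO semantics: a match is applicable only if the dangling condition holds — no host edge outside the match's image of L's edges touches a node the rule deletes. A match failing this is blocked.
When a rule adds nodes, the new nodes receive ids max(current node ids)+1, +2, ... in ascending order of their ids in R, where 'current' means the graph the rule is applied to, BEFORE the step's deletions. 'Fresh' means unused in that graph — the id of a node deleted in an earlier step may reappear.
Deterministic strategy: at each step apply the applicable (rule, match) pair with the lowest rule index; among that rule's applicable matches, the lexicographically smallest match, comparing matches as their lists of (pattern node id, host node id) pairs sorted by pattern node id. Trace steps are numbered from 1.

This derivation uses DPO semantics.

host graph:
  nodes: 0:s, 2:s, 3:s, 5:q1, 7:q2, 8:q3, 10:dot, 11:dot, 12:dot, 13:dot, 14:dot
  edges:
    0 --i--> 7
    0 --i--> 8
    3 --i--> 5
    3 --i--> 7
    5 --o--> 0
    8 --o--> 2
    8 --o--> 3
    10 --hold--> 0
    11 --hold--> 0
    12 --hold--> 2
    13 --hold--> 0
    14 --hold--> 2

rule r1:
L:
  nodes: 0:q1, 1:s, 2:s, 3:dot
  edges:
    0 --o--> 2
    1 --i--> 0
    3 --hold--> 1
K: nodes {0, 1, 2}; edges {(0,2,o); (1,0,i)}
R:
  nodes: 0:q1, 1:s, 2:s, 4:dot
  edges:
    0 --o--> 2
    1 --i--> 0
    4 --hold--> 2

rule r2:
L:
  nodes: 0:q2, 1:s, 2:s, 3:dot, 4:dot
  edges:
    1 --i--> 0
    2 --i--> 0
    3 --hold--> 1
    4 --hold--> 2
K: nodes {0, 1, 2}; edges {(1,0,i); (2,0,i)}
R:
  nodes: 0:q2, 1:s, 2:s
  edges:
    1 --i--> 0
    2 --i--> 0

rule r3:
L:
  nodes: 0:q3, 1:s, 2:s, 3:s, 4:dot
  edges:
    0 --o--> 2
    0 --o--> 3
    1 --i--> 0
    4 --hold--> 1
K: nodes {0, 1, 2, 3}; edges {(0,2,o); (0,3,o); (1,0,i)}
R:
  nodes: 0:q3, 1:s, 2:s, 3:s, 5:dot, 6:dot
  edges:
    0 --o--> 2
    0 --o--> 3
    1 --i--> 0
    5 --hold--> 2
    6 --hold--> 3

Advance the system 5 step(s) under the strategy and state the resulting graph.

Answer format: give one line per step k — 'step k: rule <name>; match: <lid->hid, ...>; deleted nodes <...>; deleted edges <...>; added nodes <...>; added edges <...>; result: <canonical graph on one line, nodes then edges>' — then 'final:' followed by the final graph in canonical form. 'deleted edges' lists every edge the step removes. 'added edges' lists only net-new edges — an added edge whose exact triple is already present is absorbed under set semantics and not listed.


step 1: rule r3; match: 0->8, 1->0, 2->2, 3->3, 4->10; deleted nodes 10; deleted edges (10,0,hold); added nodes 15, 16; added edges (15,2,hold); (16,3,hold); result: nodes: 0:s, 2:s, 3:s, 5:q1, 7:q2, 8:q3, 11:dot, 12:dot, 13:dot, 14:dot, 15:dot, 16:dot edges: (0,7,i); (0,8,i); (3,5,i); (3,7,i); (5,0,o); (8,2,o); (8,3,o); (11,0,hold); (12,2,hold); (13,0,hold); (14,2,hold); (15,2,hold); (16,3,hold)
step 2: rule r1; match: 0->5, 1->3, 2->0, 3->16; deleted nodes 16; deleted edges (16,3,hold); added nodes 17; added edges (17,0,hold); result: nodes: 0:s, 2:s, 3:s, 5:q1, 7:q2, 8:q3, 11:dot, 12:dot, 13:dot, 14:dot, 15:dot, 17:dot edges: (0,7,i); (0,8,i); (3,5,i); (3,7,i); (5,0,o); (8,2,o); (8,3,o); (11,0,hold); (12,2,hold); (13,0,hold); (14,2,hold); (15,2,hold); (17,0,hold)
step 3: rule r3; match: 0->8, 1->0, 2->2, 3->3, 4->11; deleted nodes 11; deleted edges (11,0,hold); added nodes 18, 19; added edges (18,2,hold); (19,3,hold); result: nodes: 0:s, 2:s, 3:s, 5:q1, 7:q2, 8:q3, 12:dot, 13:dot, 14:dot, 15:dot, 17:dot, 18:dot, 19:dot edges: (0,7,i); (0,8,i); (3,5,i); (3,7,i); (5,0,o); (8,2,o); (8,3,o); (12,2,hold); (13,0,hold); (14,2,hold); (15,2,hold); (17,0,hold); (18,2,hold); (19,3,hold)
step 4: rule r1; match: 0->5, 1->3, 2->0, 3->19; deleted nodes 19; deleted edges (19,3,hold); added nodes 20; added edges (20,0,hold); result: nodes: 0:s, 2:s, 3:s, 5:q1, 7:q2, 8:q3, 12:dot, 13:dot, 14:dot, 15:dot, 17:dot, 18:dot, 20:dot edges: (0,7,i); (0,8,i); (3,5,i); (3,7,i); (5,0,o); (8,2,o); (8,3,o); (12,2,hold); (13,0,hold); (14,2,hold); (15,2,hold); (17,0,hold); (18,2,hold); (20,0,hold)
step 5: rule r3; match: 0->8, 1->0, 2->2, 3->3, 4->13; deleted nodes 13; deleted edges (13,0,hold); added nodes 21, 22; added edges (21,2,hold); (22,3,hold); result: nodes: 0:s, 2:s, 3:s, 5:q1, 7:q2, 8:q3, 12:dot, 14:dot, 15:dot, 17:dot, 18:dot, 20:dot, 21:dot, 22:dot edges: (0,7,i); (0,8,i); (3,5,i); (3,7,i); (5,0,o); (8,2,o); (8,3,o); (12,2,hold); (14,2,hold); (15,2,hold); (17,0,hold); (18,2,hold); (20,0,hold); (21,2,hold); (22,3,hold)
final:
nodes: 0:s, 2:s, 3:s, 5:q1, 7:q2, 8:q3, 12:dot, 14:dot, 15:dot, 17:dot, 18:dot, 20:dot, 21:dot, 22:dot
edges: (0,7,i); (0,8,i); (3,5,i); (3,7,i); (5,0,o); (8,2,o); (8,3,o); (12,2,hold); (14,2,hold); (15,2,hold); (17,0,hold); (18,2,hold); (20,0,hold); (21,2,hold); (22,3,hold)


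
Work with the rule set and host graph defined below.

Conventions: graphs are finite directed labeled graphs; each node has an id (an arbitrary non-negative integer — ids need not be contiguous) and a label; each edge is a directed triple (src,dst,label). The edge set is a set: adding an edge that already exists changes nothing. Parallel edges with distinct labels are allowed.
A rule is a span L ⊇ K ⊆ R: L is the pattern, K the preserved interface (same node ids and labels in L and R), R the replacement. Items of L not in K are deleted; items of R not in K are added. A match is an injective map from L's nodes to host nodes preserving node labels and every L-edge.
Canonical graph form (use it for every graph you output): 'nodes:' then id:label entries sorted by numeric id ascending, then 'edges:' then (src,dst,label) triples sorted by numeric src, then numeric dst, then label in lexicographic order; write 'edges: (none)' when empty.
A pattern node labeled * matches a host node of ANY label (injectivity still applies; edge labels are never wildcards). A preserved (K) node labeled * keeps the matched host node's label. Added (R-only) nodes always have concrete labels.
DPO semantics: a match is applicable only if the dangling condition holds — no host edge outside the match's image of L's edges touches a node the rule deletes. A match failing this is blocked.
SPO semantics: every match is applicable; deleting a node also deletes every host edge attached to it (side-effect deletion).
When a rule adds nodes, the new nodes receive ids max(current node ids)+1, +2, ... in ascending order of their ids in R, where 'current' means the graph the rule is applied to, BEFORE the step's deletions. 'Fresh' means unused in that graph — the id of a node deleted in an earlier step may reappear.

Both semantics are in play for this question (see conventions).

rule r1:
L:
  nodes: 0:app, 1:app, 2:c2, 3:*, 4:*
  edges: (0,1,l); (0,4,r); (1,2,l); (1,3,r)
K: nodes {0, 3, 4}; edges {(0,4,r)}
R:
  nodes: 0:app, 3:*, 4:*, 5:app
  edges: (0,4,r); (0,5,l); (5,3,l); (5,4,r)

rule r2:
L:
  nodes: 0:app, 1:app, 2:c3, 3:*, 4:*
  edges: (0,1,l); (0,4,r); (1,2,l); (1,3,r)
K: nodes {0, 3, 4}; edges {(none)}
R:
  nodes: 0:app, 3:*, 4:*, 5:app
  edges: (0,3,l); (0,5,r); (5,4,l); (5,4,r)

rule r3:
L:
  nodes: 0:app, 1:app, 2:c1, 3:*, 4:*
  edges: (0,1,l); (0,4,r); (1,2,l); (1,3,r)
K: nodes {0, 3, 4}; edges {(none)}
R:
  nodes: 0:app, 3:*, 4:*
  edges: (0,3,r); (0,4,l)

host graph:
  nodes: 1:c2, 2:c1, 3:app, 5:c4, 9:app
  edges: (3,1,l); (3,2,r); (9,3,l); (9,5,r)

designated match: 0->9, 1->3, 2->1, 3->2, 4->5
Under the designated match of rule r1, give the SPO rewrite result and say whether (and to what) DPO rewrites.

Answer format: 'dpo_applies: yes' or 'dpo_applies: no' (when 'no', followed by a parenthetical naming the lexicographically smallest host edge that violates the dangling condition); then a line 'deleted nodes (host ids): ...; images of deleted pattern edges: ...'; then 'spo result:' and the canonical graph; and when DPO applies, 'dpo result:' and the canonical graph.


dpo_applies: yes
deleted nodes (host ids): 1, 3; images of deleted pattern edges: (3,1,l); (3,2,r); (9,3,l)
spo result:
nodes: 2:c1, 5:c4, 9:app, 10:app
edges: (9,5,r); (9,10,l); (10,2,l); (10,5,r)
dpo result:
nodes: 2:c1, 5:c4, 9:app, 10:app
edges: (9,5,r); (9,10,l); (10,2,l); (10,5,r)


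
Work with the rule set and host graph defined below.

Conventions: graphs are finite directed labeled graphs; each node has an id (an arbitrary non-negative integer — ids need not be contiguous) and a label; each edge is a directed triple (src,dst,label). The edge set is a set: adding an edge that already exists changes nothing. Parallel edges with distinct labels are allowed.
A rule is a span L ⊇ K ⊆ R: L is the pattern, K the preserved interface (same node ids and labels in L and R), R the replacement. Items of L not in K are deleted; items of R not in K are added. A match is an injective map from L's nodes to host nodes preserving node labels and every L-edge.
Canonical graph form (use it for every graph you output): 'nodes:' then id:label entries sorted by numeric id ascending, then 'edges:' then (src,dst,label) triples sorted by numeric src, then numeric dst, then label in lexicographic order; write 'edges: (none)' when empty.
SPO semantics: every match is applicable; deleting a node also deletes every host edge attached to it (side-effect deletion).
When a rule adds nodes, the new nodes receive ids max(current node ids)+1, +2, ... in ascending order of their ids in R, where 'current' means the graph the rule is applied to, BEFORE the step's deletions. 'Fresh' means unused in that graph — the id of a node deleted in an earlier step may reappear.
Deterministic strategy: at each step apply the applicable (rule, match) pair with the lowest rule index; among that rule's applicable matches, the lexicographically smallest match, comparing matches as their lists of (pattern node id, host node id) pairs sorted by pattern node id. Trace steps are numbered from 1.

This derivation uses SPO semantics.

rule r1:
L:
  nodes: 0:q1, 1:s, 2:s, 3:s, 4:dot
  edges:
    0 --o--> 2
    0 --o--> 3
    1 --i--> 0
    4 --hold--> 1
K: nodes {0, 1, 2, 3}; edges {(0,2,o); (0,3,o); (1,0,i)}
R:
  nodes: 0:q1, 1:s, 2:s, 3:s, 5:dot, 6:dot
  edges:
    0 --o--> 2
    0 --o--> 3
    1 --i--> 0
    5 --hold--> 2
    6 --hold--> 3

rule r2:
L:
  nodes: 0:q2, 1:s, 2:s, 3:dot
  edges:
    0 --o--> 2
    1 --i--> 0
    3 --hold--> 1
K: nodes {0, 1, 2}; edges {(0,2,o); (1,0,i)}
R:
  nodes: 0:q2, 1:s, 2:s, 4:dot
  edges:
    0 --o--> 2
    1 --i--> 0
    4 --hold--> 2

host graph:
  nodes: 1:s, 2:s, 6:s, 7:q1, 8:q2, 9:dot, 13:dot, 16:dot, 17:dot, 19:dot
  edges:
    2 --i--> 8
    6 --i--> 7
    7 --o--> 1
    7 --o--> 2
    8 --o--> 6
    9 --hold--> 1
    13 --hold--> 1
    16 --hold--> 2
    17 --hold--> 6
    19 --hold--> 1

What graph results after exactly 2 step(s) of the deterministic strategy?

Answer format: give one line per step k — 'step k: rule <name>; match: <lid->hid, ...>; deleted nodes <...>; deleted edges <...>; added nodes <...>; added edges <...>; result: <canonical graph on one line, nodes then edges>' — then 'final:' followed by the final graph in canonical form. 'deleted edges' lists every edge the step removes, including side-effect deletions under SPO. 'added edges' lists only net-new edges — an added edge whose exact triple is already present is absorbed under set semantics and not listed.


step 1: rule r1; match: 0->7, 1->6, 2->1, 3->2, 4->17; deleted nodes 17; deleted edges (17,6,hold); added nodes 20, 21; added edges (20,1,hold); (21,2,hold); result: nodes: 1:s, 2:s, 6:s, 7:q1, 8:q2, 9:dot, 13:dot, 16:dot, 19:dot, 20:dot, 21:dot edges: (2,8,i); (6,7,i); (7,1,o); (7,2,o); (8,6,o); (9,1,hold); (13,1,hold); (16,2,hold); (19,1,hold); (20,1,hold); (21,2,hold)
step 2: rule r2; match: 0->8, 1->2, 2->6, 3->16; deleted nodes 16; deleted edges (16,2,hold); added nodes 22; added edges (22,6,hold); result: nodes: 1:s, 2:s, 6:s, 7:q1, 8:q2, 9:dot, 13:dot, 19:dot, 20:dot, 21:dot, 22:dot edges: (2,8,i); (6,7,i); (7,1,o); (7,2,o); (8,6,o); (9,1,hold); (13,1,hold); (19,1,hold); (20,1,hold); (21,2,hold); (22,6,hold)
final:
nodes: 1:s, 2:s, 6:s, 7:q1, 8:q2, 9:dot, 13:dot, 19:dot, 20:dot, 21:dot, 22:dot
edges: (2,8,i); (6,7,i); (7,1,o); (7,2,o); (8,6,o); (9,1,hold); (13,1,hold); (19,1,hold); (20,1,hold); (21,2,hold); (22,6,hold)
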